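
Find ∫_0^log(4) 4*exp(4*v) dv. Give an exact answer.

255

Let u = exp(v), so du = exp(v) dv. When v = 0, u = 1; when v = log(4), u = 4.
The integral becomes 4·∫ u**3 du from 1 to 4, with antiderivative u**4.
Back in v: F(v) = exp(4*v).
Then F(log(4)) - F(0) = (256) - (1) = 255.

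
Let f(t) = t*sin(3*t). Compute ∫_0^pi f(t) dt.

Integrate by parts once (u = t, dv = sin(3*t) dt).
An antiderivative is F(t) = -t*cos(3*t)/3 + sin(3*t)/9.
Then F(pi) - F(0) = (pi/3) - (0) = pi/3.

pi/3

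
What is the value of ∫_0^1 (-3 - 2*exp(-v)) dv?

-5 + 2*exp(-1)

An antiderivative is F(v) = -3*v + 2*exp(-v).
Then F(1) - F(0) = (-3 + 2*exp(-1)) - (2) = -5 + 2*exp(-1).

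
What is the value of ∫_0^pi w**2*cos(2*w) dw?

pi/2

Integrate by parts twice (u = w^2, dv = cos(2*w) dw).
An antiderivative is F(w) = w**2*sin(2*w)/2 + w*cos(2*w)/2 - sin(2*w)/4.
Then F(pi) - F(0) = (pi/2) - (0) = pi/2.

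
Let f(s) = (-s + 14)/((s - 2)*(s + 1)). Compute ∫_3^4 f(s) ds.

-5*log(5) + 14*log(2)

Factor the denominator: s**2 - s - 2 = (s + 1)(s - 2).
Partial fractions: (-s + 14)/((s - 2)*(s + 1)) = -5/(s + 1) + 4/(s - 2).
An antiderivative is F(s) = 4*log(s - 2) - 5*log(s + 1).
Then F(4) - F(3) = (-5*log(5) + 4*log(2)) - (-10*log(2)) = -5*log(5) + 14*log(2).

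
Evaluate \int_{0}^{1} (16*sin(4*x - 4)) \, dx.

-4 + 4*cos(4)

Let u = 4*x - 4, so du = 4 dx. When x = 0, u = -4; when x = 1, u = 0.
The integral becomes 4·∫ sin(u) du from -4 to 0, with antiderivative -4*cos(u).
Back in x: F(x) = -4*cos(4*x - 4).
Then F(1) - F(0) = (-4) - (-4*cos(4)) = -4 + 4*cos(4).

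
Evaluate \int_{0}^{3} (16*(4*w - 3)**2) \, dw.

Let u = 4*w - 3, so du = 4 dw. When w = 0, u = -3; when w = 3, u = 9.
The integral becomes 4·∫ u**2 du from -3 to 9, with antiderivative 4*u**3/3.
Back in w: F(w) = 4*(4*w - 3)**3/3.
Then F(3) - F(0) = (972) - (-36) = 1008.

1008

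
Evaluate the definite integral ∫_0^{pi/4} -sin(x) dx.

An antiderivative is F(x) = cos(x).
Then F(pi/4) - F(0) = (sqrt(2)/2) - (1) = -1 + sqrt(2)/2.

-1 + sqrt(2)/2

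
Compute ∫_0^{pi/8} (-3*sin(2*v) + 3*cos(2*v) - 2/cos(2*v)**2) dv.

An antiderivative is F(v) = 3*sin(2*v)/2 + 3*cos(2*v)/2 - tan(2*v).
Then F(pi/8) - F(0) = (-1 + 3*sqrt(2)/2) - (3/2) = -5/2 + 3*sqrt(2)/2.

-5/2 + 3*sqrt(2)/2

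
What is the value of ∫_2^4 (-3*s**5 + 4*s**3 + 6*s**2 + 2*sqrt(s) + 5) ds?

-4930/3 - 8*sqrt(2)/3

By the power rule, an antiderivative is F(s) = -s**6/2 + s**4 + 4*s**(3/2)/3 + 2*s**3 + 5*s.
Then F(4) - F(2) = (-4900/3) - (8*sqrt(2)/3 + 10) = -4930/3 - 8*sqrt(2)/3.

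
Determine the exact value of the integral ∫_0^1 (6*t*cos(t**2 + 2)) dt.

Let u = t**2 + 2, so du = 2*t dt. When t = 0, u = 2; when t = 1, u = 3.
The integral becomes 3·∫ cos(u) du from 2 to 3, with antiderivative 3*sin(u).
Back in t: F(t) = 3*sin(t**2 + 2).
Then F(1) - F(0) = (3*sin(3)) - (3*sin(2)) = -3*sin(2) + 3*sin(3).

-3*sin(2) + 3*sin(3)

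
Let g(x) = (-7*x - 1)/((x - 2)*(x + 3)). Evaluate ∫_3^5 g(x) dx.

-8*log(2) + log(3)

Factor the denominator: x**2 + x - 6 = (x + 3)(x - 2).
Partial fractions: (-7*x - 1)/((x - 2)*(x + 3)) = -4/(x + 3) - 3/(x - 2).
An antiderivative is F(x) = -3*log(x - 2) - 4*log(x + 3).
Then F(5) - F(3) = (-12*log(2) - 3*log(3)) - (-4*log(3) - 4*log(2)) = -8*log(2) + log(3).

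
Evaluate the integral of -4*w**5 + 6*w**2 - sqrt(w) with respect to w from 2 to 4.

-7744/3 + 4*sqrt(2)/3

By the power rule, an antiderivative is F(w) = -2*w**6/3 - 2*w**(3/2)/3 + 2*w**3.
Then F(4) - F(2) = (-2608) - (-80/3 - 4*sqrt(2)/3) = -7744/3 + 4*sqrt(2)/3.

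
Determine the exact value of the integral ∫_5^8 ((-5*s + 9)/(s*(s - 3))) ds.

Factor the denominator: s**2 - 3*s = s(s - 3).
Partial fractions: (-5*s + 9)/(s*(s - 3)) = -3/s - 2/(s - 3).
An antiderivative is F(s) = -3*log(s) - 2*log(s - 3).
Then F(8) - F(5) = (-9*log(2) - 2*log(5)) - (-3*log(5) - 2*log(2)) = -7*log(2) + log(5).

-7*log(2) + log(5)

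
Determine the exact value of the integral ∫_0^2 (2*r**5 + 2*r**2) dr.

80/3

By the power rule, an antiderivative is F(r) = r**6/3 + 2*r**3/3.
Then F(2) - F(0) = (80/3) - (0) = 80/3.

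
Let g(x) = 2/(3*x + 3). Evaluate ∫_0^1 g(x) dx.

2*log(2)/3

An antiderivative is F(x) = 2*log(3*x + 3)/3.
Then F(1) - F(0) = (2*log(6)/3) - (2*log(3)/3) = 2*log(2)/3.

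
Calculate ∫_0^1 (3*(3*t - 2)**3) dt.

Let u = 3*t - 2, so du = 3 dt. When t = 0, u = -2; when t = 1, u = 1.
The integral becomes ∫ u**3 du from -2 to 1, with antiderivative u**4/4.
Back in t: F(t) = (3*t - 2)**4/4.
Then F(1) - F(0) = (1/4) - (4) = -15/4.

-15/4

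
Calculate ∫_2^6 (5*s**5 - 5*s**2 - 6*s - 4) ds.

38368

By the power rule, an antiderivative is F(s) = 5*s**6/6 - 5*s**3/3 - 3*s**2 - 4*s.
Then F(6) - F(2) = (38388) - (20) = 38368.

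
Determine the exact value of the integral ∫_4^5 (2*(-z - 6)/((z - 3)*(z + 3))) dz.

-log(7)

Factor the denominator: z**2 - 9 = (z + 3)(z - 3).
Partial fractions: 2*(-z - 6)/((z - 3)*(z + 3)) = 1/(z + 3) - 3/(z - 3).
An antiderivative is F(z) = -3*log(z - 3) + log(z + 3).
Then F(5) - F(4) = (0) - (log(7)) = -log(7).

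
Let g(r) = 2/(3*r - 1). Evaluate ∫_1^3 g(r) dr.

An antiderivative is F(r) = 2*log(3*r - 1)/3.
Then F(3) - F(1) = (log(4)) - (2*log(2)/3) = 4*log(2)/3.

4*log(2)/3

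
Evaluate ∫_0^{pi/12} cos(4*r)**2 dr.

sqrt(3)/32 + pi/24

Use the identity cos^2(4*r) = (1 + cos(8*r))/2.
An antiderivative is F(r) = r/2 + sin(8*r)/16.
Then F(pi/12) - F(0) = (sqrt(3)/32 + pi/24) - (0) = sqrt(3)/32 + pi/24.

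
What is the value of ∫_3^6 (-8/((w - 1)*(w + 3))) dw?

Factor the denominator: w**2 + 2*w - 3 = (w + 3)(w - 1).
Partial fractions: -8/((w - 1)*(w + 3)) = 2/(w + 3) - 2/(w - 1).
An antiderivative is F(w) = -2*log(w - 1) + 2*log(w + 3).
Then F(6) - F(3) = (log(81/25)) - (log(9)) = log(9/25).

log(9/25)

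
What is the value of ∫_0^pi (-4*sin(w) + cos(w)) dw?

-8

An antiderivative is F(w) = sin(w) + 4*cos(w).
Then F(pi) - F(0) = (-4) - (4) = -8.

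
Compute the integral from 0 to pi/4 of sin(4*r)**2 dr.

Use the identity sin^2(4*r) = (1 - cos(8*r))/2.
An antiderivative is F(r) = r/2 - sin(8*r)/16.
Then F(pi/4) - F(0) = (pi/8) - (0) = pi/8.

pi/8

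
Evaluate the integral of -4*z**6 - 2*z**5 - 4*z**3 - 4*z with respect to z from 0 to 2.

-2488/21

By the power rule, an antiderivative is F(z) = -4*z**7/7 - z**6/3 - z**4 - 2*z**2.
Then F(2) - F(0) = (-2488/21) - (0) = -2488/21.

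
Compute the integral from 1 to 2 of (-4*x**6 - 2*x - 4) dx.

-557/7

By the power rule, an antiderivative is F(x) = -4*x**7/7 - x**2 - 4*x.
Then F(2) - F(1) = (-596/7) - (-39/7) = -557/7.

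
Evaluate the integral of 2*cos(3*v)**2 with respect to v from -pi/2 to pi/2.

pi

Use the identity cos^2(3*v) = (1 + cos(6*v))/2.
An antiderivative is F(v) = v + sin(6*v)/6.
Then F(pi/2) - F(-pi/2) = (pi/2) - (-pi/2) = pi.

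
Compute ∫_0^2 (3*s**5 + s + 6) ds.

By the power rule, an antiderivative is F(s) = s**6/2 + s**2/2 + 6*s.
Then F(2) - F(0) = (46) - (0) = 46.

46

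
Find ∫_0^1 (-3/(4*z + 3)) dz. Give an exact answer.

-3*log(7)/4 + 3*log(3)/4

An antiderivative is F(z) = -3*log(4*z + 3)/4.
Then F(1) - F(0) = (-3*log(7)/4) - (-3*log(3)/4) = -3*log(7)/4 + 3*log(3)/4.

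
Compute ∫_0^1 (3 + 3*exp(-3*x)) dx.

4 - exp(-3)

An antiderivative is F(x) = 3*x - exp(-3*x).
Then F(1) - F(0) = (3 - exp(-3)) - (-1) = 4 - exp(-3).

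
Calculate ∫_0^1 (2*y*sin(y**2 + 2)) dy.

Let u = y**2 + 2, so du = 2*y dy. When y = 0, u = 2; when y = 1, u = 3.
The integral becomes ∫ sin(u) du from 2 to 3, with antiderivative -cos(u).
Back in y: F(y) = -cos(y**2 + 2).
Then F(1) - F(0) = (-cos(3)) - (-cos(2)) = cos(2) - cos(3).

cos(2) - cos(3)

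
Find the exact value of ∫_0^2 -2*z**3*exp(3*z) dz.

Integrate by parts 3 times (u = z^3, dv = -2*exp(3*z) dz).
An antiderivative is F(z) = (-18*z**3 + 18*z**2 - 12*z + 4)*exp(3*z)/27.
Then F(2) - F(0) = (-92*exp(6)/27) - (4/27) = -92*exp(6)/27 - 4/27.

-92*exp(6)/27 - 4/27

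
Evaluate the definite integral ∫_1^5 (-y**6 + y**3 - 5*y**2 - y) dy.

By the power rule, an antiderivative is F(y) = -y**7/7 + y**4/4 - 5*y**3/3 - y**2/2.
Then F(5) - F(1) = (-942925/84) - (-173/84) = -235688/21.

-235688/21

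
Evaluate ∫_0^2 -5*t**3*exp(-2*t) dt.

Integrate by parts 3 times (u = t^3, dv = -5*exp(-2*t) dt).
An antiderivative is F(t) = (20*t**3 + 30*t**2 + 30*t + 15)*exp(-2*t)/8.
Then F(2) - F(0) = (355*exp(-4)/8) - (15/8) = -15/8 + 355*exp(-4)/8.

-15/8 + 355*exp(-4)/8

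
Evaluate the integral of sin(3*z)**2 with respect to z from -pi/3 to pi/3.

pi/3

Use the identity sin^2(3*z) = (1 - cos(6*z))/2.
An antiderivative is F(z) = z/2 - sin(6*z)/12.
Then F(pi/3) - F(-pi/3) = (pi/6) - (-pi/6) = pi/3.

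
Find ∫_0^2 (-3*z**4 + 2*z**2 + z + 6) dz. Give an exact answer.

By the power rule, an antiderivative is F(z) = -3*z**5/5 + 2*z**3/3 + z**2/2 + 6*z.
Then F(2) - F(0) = (2/15) - (0) = 2/15.

2/15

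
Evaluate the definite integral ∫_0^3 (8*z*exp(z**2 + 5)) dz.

-4*(1 - exp(9))*exp(5)

Let u = z**2 + 5, so du = 2*z dz. When z = 0, u = 5; when z = 3, u = 14.
The integral becomes 4·∫ exp(u) du from 5 to 14, with antiderivative 4*exp(u).
Back in z: F(z) = 4*exp(z**2 + 5).
Then F(3) - F(0) = (4*exp(14)) - (4*exp(5)) = -4*(1 - exp(9))*exp(5).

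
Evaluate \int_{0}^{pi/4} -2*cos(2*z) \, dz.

An antiderivative is F(z) = -sin(2*z).
Then F(pi/4) - F(0) = (-1) - (0) = -1.

-1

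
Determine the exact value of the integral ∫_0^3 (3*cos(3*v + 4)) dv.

Let u = 3*v + 4, so du = 3 dv. When v = 0, u = 4; when v = 3, u = 13.
The integral becomes ∫ cos(u) du from 4 to 13, with antiderivative sin(u).
Back in v: F(v) = sin(3*v + 4).
Then F(3) - F(0) = (sin(13)) - (sin(4)) = sin(13) - sin(4).

sin(13) - sin(4)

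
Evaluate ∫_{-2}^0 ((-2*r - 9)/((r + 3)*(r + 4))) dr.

log(2/27)

Factor the denominator: r**2 + 7*r + 12 = (r + 4)(r + 3).
Partial fractions: (-2*r - 9)/((r + 3)*(r + 4)) = 1/(r + 4) - 3/(r + 3).
An antiderivative is F(r) = -3*log(r + 3) + log(r + 4).
Then F(0) - F(-2) = (log(4/27)) - (log(2)) = log(2/27).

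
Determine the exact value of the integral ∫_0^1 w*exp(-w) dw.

Integrate by parts once (u = w, dv = exp(-w) dw).
An antiderivative is F(w) = (-w - 1)*exp(-w).
Then F(1) - F(0) = (-2*exp(-1)) - (-1) = 1 - 2*exp(-1).

1 - 2*exp(-1)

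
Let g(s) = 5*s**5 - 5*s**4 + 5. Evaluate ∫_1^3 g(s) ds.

By the power rule, an antiderivative is F(s) = 5*s**6/6 - s**5 + 5*s.
Then F(3) - F(1) = (759/2) - (29/6) = 1124/3.

1124/3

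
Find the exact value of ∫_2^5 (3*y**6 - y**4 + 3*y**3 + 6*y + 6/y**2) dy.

By the power rule, an antiderivative is F(y) = 3*y**7/7 - y**5/5 + 3*y**4/4 + 3*y**2 - 6/y.
Then F(5) - F(2) = (4675957/140) - (2431/35) = 4666233/140.

4666233/140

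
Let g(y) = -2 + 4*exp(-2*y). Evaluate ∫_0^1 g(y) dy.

-2*exp(-2)

An antiderivative is F(y) = -2*y - 2*exp(-2*y).
Then F(1) - F(0) = (-2 - 2*exp(-2)) - (-2) = -2*exp(-2).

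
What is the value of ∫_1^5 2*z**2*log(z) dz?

-248/9 + 250*log(5)/3

Integrate by parts once (u = ln z, dv = 2*z**2 dz).
An antiderivative is F(z) = 2*z**3*(3*log(z) - 1)/9.
Then F(5) - F(1) = (-250/9 + 250*log(5)/3) - (-2/9) = -248/9 + 250*log(5)/3.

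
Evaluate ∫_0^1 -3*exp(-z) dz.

-3 + 3*exp(-1)

An antiderivative is F(z) = 3*exp(-z).
Then F(1) - F(0) = (3*exp(-1)) - (3) = -3 + 3*exp(-1).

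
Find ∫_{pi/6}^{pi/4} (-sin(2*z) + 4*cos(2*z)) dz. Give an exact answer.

An antiderivative is F(z) = 2*sin(2*z) + cos(2*z)/2.
Then F(pi/4) - F(pi/6) = (2) - (1/4 + sqrt(3)) = 7/4 - sqrt(3).

7/4 - sqrt(3)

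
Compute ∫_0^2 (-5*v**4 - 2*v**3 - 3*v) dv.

By the power rule, an antiderivative is F(v) = -v**5 - v**4/2 - 3*v**2/2.
Then F(2) - F(0) = (-46) - (0) = -46.

-46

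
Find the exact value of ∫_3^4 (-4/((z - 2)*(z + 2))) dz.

Factor the denominator: z**2 - 4 = (z + 2)(z - 2).
Partial fractions: -4/((z - 2)*(z + 2)) = 1/(z + 2) - 1/(z - 2).
An antiderivative is F(z) = -log(z - 2) + log(z + 2).
Then F(4) - F(3) = (log(3)) - (log(5)) = log(3/5).

log(3/5)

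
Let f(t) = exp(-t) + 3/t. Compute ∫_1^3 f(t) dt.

An antiderivative is F(t) = 3*log(t) - exp(-t).
Then F(3) - F(1) = (-exp(-3) + 3*log(3)) - (-exp(-1)) = -exp(-3) + exp(-1) + 3*log(3).

-exp(-3) + exp(-1) + 3*log(3)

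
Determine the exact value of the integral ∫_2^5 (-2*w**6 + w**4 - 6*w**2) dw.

By the power rule, an antiderivative is F(w) = -2*w**7/7 + w**5/5 - 2*w**3.
Then F(5) - F(2) = (-153625/7) - (-1616/35) = -766509/35.

-766509/35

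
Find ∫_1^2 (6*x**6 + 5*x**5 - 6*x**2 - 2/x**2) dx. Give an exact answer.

By the power rule, an antiderivative is F(x) = 6*x**7/7 + 5*x**6/6 - 2*x**3 + 2/x.
Then F(2) - F(1) = (3109/21) - (71/42) = 2049/14.

2049/14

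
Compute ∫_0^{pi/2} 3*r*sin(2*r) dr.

3*pi/4

Integrate by parts once (u = r, dv = 3*sin(2*r) dr).
An antiderivative is F(r) = -3*r*cos(2*r)/2 + 3*sin(2*r)/4.
Then F(pi/2) - F(0) = (3*pi/4) - (0) = 3*pi/4.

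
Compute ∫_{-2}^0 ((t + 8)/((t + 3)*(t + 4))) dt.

-4*log(2) + 5*log(3)

Factor the denominator: t**2 + 7*t + 12 = (t + 4)(t + 3).
Partial fractions: (t + 8)/((t + 3)*(t + 4)) = -4/(t + 4) + 5/(t + 3).
An antiderivative is F(t) = 5*log(t + 3) - 4*log(t + 4).
Then F(0) - F(-2) = (-8*log(2) + 5*log(3)) - (-log(16)) = -4*log(2) + 5*log(3).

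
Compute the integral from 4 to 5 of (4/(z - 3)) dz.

log(16)

An antiderivative is F(z) = 4*log(z - 3).
Then F(5) - F(4) = (log(16)) - (0) = log(16).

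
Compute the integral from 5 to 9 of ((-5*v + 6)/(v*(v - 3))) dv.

Factor the denominator: v**2 - 3*v = v(v - 3).
Partial fractions: (-5*v + 6)/(v*(v - 3)) = -2/v - 3/(v - 3).
An antiderivative is F(v) = -2*log(v) - 3*log(v - 3).
Then F(9) - F(5) = (-7*log(3) - 3*log(2)) - (-2*log(5) - 3*log(2)) = -7*log(3) + 2*log(5).

-7*log(3) + 2*log(5)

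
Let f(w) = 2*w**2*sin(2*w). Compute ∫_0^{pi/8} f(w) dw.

Integrate by parts twice (u = w^2, dv = 2*sin(2*w) dw).
An antiderivative is F(w) = -w**2*cos(2*w) + w*sin(2*w) + cos(2*w)/2.
Then F(pi/8) - F(0) = (sqrt(2)*(-pi**2 + 8*pi + 32)/128) - (1/2) = -1/2 - sqrt(2)*pi**2/128 + sqrt(2)*pi/16 + sqrt(2)/4.

-1/2 - sqrt(2)*pi**2/128 + sqrt(2)*pi/16 + sqrt(2)/4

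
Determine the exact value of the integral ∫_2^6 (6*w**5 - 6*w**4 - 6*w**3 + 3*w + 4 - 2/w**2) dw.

531638/15

By the power rule, an antiderivative is F(w) = w**6 - 6*w**5/5 - 3*w**4/2 + 3*w**2/2 + 4*w + 2/w.
Then F(6) - F(2) = (531887/15) - (83/5) = 531638/15.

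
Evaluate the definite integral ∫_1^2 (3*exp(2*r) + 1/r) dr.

An antiderivative is F(r) = 3*exp(2*r)/2 + log(r).
Then F(2) - F(1) = (log(2) + 3*exp(4)/2) - (3*exp(2)/2) = -3*exp(2)/2 + log(2) + 3*exp(4)/2.

-3*exp(2)/2 + log(2) + 3*exp(4)/2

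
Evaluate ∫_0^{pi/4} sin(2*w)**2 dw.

pi/8

Use the identity sin^2(2*w) = (1 - cos(4*w))/2.
An antiderivative is F(w) = w/2 - sin(4*w)/8.
Then F(pi/4) - F(0) = (pi/8) - (0) = pi/8.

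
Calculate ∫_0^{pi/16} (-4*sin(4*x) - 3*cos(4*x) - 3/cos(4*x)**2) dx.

An antiderivative is F(x) = -3*sin(4*x)/4 + cos(4*x) - 3*tan(4*x)/4.
Then F(pi/16) - F(0) = (-3/4 + sqrt(2)/8) - (1) = -7/4 + sqrt(2)/8.

-7/4 + sqrt(2)/8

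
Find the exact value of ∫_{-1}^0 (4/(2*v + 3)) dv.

An antiderivative is F(v) = 2*log(2*v + 3).
Then F(0) - F(-1) = (log(9)) - (0) = log(9).

log(9)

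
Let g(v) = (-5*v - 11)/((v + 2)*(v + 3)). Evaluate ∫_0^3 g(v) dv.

Factor the denominator: v**2 + 5*v + 6 = (v + 3)(v + 2).
Partial fractions: (-5*v - 11)/((v + 2)*(v + 3)) = -4/(v + 3) - 1/(v + 2).
An antiderivative is F(v) = -log(v + 2) - 4*log(v + 3).
Then F(3) - F(0) = (-4*log(3) - 4*log(2) - log(5)) - (-4*log(3) - log(2)) = -log(40).

-log(40)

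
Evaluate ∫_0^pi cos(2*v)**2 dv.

Use the identity cos^2(2*v) = (1 + cos(4*v))/2.
An antiderivative is F(v) = v/2 + sin(4*v)/8.
Then F(pi) - F(0) = (pi/2) - (0) = pi/2.

pi/2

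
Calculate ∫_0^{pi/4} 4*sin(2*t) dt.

2

An antiderivative is F(t) = -2*cos(2*t).
Then F(pi/4) - F(0) = (0) - (-2) = 2.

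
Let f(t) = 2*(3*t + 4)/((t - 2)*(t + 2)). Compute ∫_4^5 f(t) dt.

Factor the denominator: t**2 - 4 = (t + 2)(t - 2).
Partial fractions: 2*(3*t + 4)/((t - 2)*(t + 2)) = 1/(t + 2) + 5/(t - 2).
An antiderivative is F(t) = 5*log(t - 2) + log(t + 2).
Then F(5) - F(4) = (log(7) + 5*log(3)) - (log(3) + 6*log(2)) = -6*log(2) + log(7) + 4*log(3).

-6*log(2) + log(7) + 4*log(3)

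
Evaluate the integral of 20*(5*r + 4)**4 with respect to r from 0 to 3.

Let u = 5*r + 4, so du = 5 dr. When r = 0, u = 4; when r = 3, u = 19.
The integral becomes 4·∫ u**4 du from 4 to 19, with antiderivative 4*u**5/5.
Back in r: F(r) = 4*(5*r + 4)**5/5.
Then F(3) - F(0) = (9904396/5) - (4096/5) = 1980060.

1980060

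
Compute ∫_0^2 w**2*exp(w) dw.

Integrate by parts twice (u = w^2, dv = exp(w) dw).
An antiderivative is F(w) = (w**2 - 2*w + 2)*exp(w).
Then F(2) - F(0) = (2*exp(2)) - (2) = -2 + 2*exp(2).

-2 + 2*exp(2)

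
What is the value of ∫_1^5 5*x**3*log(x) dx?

Integrate by parts once (u = ln x, dv = 5*x**3 dx).
An antiderivative is F(x) = 5*x**4*(4*log(x) - 1)/16.
Then F(5) - F(1) = (-3125/16 + 3125*log(5)/4) - (-5/16) = -195 + 3125*log(5)/4.

-195 + 3125*log(5)/4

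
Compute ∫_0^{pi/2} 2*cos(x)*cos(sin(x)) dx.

2*sin(1)

Let u = sin(x), so du = cos(x) dx. When x = 0, u = 0; when x = pi/2, u = 1.
The integral becomes 2·∫ cos(u) du from 0 to 1, with antiderivative 2*sin(u).
Back in x: F(x) = 2*sin(sin(x)).
Then F(pi/2) - F(0) = (2*sin(1)) - (0) = 2*sin(1).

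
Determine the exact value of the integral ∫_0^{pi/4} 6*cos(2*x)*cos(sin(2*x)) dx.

3*sin(1)

Let u = sin(2*x), so du = 2*cos(2*x) dx. When x = 0, u = 0; when x = pi/4, u = 1.
The integral becomes 3·∫ cos(u) du from 0 to 1, with antiderivative 3*sin(u).
Back in x: F(x) = 3*sin(sin(2*x)).
Then F(pi/4) - F(0) = (3*sin(1)) - (0) = 3*sin(1).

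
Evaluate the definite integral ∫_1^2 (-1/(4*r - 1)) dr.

An antiderivative is F(r) = -log(4*r - 1)/4.
Then F(2) - F(1) = (-log(7)/4) - (-log(3)/4) = -log(7)/4 + log(3)/4.

-log(7)/4 + log(3)/4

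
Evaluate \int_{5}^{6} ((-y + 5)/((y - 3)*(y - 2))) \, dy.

-8*log(2) + 5*log(3)

Factor the denominator: y**2 - 5*y + 6 = (y - 2)(y - 3).
Partial fractions: (-y + 5)/((y - 3)*(y - 2)) = -3/(y - 2) + 2/(y - 3).
An antiderivative is F(y) = 2*log(y - 3) - 3*log(y - 2).
Then F(6) - F(5) = (log(9/64)) - (log(4/27)) = -8*log(2) + 5*log(3).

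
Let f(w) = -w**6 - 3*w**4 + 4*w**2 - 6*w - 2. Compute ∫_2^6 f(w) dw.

-4666792/105

By the power rule, an antiderivative is F(w) = -w**7/7 - 3*w**5/5 + 4*w**3/3 - 3*w**2 - 2*w.
Then F(6) - F(2) = (-1557096/35) - (-4496/105) = -4666792/105.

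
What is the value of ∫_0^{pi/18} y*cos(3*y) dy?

Integrate by parts once (u = y, dv = cos(3*y) dy).
An antiderivative is F(y) = y*sin(3*y)/3 + cos(3*y)/9.
Then F(pi/18) - F(0) = (pi/108 + sqrt(3)/18) - (1/9) = -1/9 + pi/108 + sqrt(3)/18.

-1/9 + pi/108 + sqrt(3)/18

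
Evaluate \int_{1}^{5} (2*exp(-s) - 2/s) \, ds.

-2*log(5) - 2*exp(-5) + 2*exp(-1)

An antiderivative is F(s) = -2*log(s) - 2*exp(-s).
Then F(5) - F(1) = (-2*log(5) - 2*exp(-5)) - (-2*exp(-1)) = -2*log(5) - 2*exp(-5) + 2*exp(-1).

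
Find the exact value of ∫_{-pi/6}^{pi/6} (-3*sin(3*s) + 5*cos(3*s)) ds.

An antiderivative is F(s) = 5*sin(3*s)/3 + cos(3*s).
Then F(pi/6) - F(-pi/6) = (5/3) - (-5/3) = 10/3.

10/3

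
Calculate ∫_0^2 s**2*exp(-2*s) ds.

(-13 + exp(4))*exp(-4)/4

Integrate by parts twice (u = s^2, dv = exp(-2*s) ds).
An antiderivative is F(s) = (-2*s**2 - 2*s - 1)*exp(-2*s)/4.
Then F(2) - F(0) = (-13*exp(-4)/4) - (-1/4) = (-13 + exp(4))*exp(-4)/4.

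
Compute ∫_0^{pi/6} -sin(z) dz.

-1 + sqrt(3)/2

An antiderivative is F(z) = cos(z).
Then F(pi/6) - F(0) = (sqrt(3)/2) - (1) = -1 + sqrt(3)/2.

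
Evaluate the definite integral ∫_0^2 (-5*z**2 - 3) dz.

-58/3

By the power rule, an antiderivative is F(z) = -5*z**3/3 - 3*z.
Then F(2) - F(0) = (-58/3) - (0) = -58/3.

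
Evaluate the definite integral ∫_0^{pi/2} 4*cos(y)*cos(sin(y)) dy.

4*sin(1)

Let u = sin(y), so du = cos(y) dy. When y = 0, u = 0; when y = pi/2, u = 1.
The integral becomes 4·∫ cos(u) du from 0 to 1, with antiderivative 4*sin(u).
Back in y: F(y) = 4*sin(sin(y)).
Then F(pi/2) - F(0) = (4*sin(1)) - (0) = 4*sin(1).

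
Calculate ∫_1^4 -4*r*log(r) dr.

Integrate by parts once (u = ln r, dv = -4*r dr).
An antiderivative is F(r) = -r**2*(2*log(r) - 1).
Then F(4) - F(1) = (16 - 64*log(2)) - (1) = 15 - 64*log(2).

15 - 64*log(2)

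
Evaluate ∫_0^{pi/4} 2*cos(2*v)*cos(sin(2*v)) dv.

Let u = sin(2*v), so du = 2*cos(2*v) dv. When v = 0, u = 0; when v = pi/4, u = 1.
The integral becomes ∫ cos(u) du from 0 to 1, with antiderivative sin(u).
Back in v: F(v) = sin(sin(2*v)).
Then F(pi/4) - F(0) = (sin(1)) - (0) = sin(1).

sin(1)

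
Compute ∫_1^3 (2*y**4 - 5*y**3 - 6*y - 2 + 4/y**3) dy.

By the power rule, an antiderivative is F(y) = 2*y**5/5 - 5*y**4/4 - 3*y**2 - 2*y - 2/y**2.
Then F(3) - F(1) = (-6709/180) - (-157/20) = -1324/45.

-1324/45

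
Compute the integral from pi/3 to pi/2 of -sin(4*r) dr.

3/8

An antiderivative is F(r) = cos(4*r)/4.
Then F(pi/2) - F(pi/3) = (1/4) - (-1/8) = 3/8.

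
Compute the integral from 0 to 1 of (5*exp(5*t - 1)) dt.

-(1 - exp(5))*exp(-1)

Let u = 5*t - 1, so du = 5 dt. When t = 0, u = -1; when t = 1, u = 4.
The integral becomes ∫ exp(u) du from -1 to 4, with antiderivative exp(u).
Back in t: F(t) = exp(5*t - 1).
Then F(1) - F(0) = (exp(4)) - (exp(-1)) = -(1 - exp(5))*exp(-1).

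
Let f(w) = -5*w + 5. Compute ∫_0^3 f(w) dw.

-15/2

By the power rule, an antiderivative is F(w) = -5*w**2/2 + 5*w.
Then F(3) - F(0) = (-15/2) - (0) = -15/2.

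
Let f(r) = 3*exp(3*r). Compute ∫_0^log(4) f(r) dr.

63

Let u = exp(r), so du = exp(r) dr. When r = 0, u = 1; when r = log(4), u = 4.
The integral becomes 3·∫ u**2 du from 1 to 4, with antiderivative u**3.
Back in r: F(r) = exp(3*r).
Then F(log(4)) - F(0) = (64) - (1) = 63.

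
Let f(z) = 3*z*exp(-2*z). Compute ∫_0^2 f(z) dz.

Integrate by parts once (u = z, dv = 3*exp(-2*z) dz).
An antiderivative is F(z) = (-6*z - 3)*exp(-2*z)/4.
Then F(2) - F(0) = (-15*exp(-4)/4) - (-3/4) = 3/4 - 15*exp(-4)/4.

3/4 - 15*exp(-4)/4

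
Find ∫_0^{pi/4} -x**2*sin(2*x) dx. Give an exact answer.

1/4 - pi/8

Integrate by parts twice (u = x^2, dv = -sin(2*x) dx).
An antiderivative is F(x) = x**2*cos(2*x)/2 - x*sin(2*x)/2 - cos(2*x)/4.
Then F(pi/4) - F(0) = (-pi/8) - (-1/4) = 1/4 - pi/8.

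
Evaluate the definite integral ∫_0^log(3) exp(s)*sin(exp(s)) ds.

Let u = exp(s), so du = exp(s) ds. When s = 0, u = 1; when s = log(3), u = 3.
The integral becomes ∫ sin(u) du from 1 to 3, with antiderivative -cos(u).
Back in s: F(s) = -cos(exp(s)).
Then F(log(3)) - F(0) = (-cos(3)) - (-cos(1)) = cos(1) - cos(3).

cos(1) - cos(3)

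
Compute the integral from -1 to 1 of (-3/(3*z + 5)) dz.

An antiderivative is F(z) = -log(3*z + 5).
Then F(1) - F(-1) = (-log(8)) - (-log(2)) = -log(4).

-log(4)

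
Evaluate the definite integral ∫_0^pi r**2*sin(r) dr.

-4 + pi**2

Integrate by parts twice (u = r^2, dv = sin(r) dr).
An antiderivative is F(r) = -r**2*cos(r) + 2*r*sin(r) + 2*cos(r).
Then F(pi) - F(0) = (-2 + pi**2) - (2) = -4 + pi**2.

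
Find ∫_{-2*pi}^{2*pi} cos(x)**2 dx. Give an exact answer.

Use the identity cos^2(x) = (1 + cos(2*x))/2.
An antiderivative is F(x) = x/2 + sin(2*x)/4.
Then F(2*pi) - F(-2*pi) = (pi) - (-pi) = 2*pi.

2*pi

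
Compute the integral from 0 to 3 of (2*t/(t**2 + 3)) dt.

Let u = t**2 + 3, so du = 2*t dt. When t = 0, u = 3; when t = 3, u = 12.
The integral becomes ∫ 1/u du from 3 to 12, with antiderivative log(u).
Back in t: F(t) = log(t**2 + 3).
Then F(3) - F(0) = (log(12)) - (log(3)) = log(4).

log(4)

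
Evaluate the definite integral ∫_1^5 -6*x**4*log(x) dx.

Integrate by parts once (u = ln x, dv = -6*x**4 dx).
An antiderivative is F(x) = -6*x**5*(5*log(x) - 1)/25.
Then F(5) - F(1) = (750 - 3750*log(5)) - (6/25) = 18744/25 - 3750*log(5).

18744/25 - 3750*log(5)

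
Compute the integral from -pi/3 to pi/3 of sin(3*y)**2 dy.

pi/3

Use the identity sin^2(3*y) = (1 - cos(6*y))/2.
An antiderivative is F(y) = y/2 - sin(6*y)/12.
Then F(pi/3) - F(-pi/3) = (pi/6) - (-pi/6) = pi/3.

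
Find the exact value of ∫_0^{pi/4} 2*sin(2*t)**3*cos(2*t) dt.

1/4

Let u = sin(2*t), so du = 2*cos(2*t) dt. When t = 0, u = 0; when t = pi/4, u = 1.
The integral becomes ∫ u**3 du from 0 to 1, with antiderivative u**4/4.
Back in t: F(t) = sin(2*t)**4/4.
Then F(pi/4) - F(0) = (1/4) - (0) = 1/4.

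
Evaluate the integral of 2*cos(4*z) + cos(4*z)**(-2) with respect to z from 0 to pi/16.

An antiderivative is F(z) = sin(4*z)/2 + tan(4*z)/4.
Then F(pi/16) - F(0) = (1/4 + sqrt(2)/4) - (0) = 1/4 + sqrt(2)/4.

1/4 + sqrt(2)/4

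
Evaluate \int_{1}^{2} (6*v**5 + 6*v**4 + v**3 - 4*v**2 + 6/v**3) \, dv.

1453/15

By the power rule, an antiderivative is F(v) = v**6 + 6*v**5/5 + v**4/4 - 4*v**3/3 - 3/v**2.
Then F(2) - F(1) = (5699/60) - (-113/60) = 1453/15.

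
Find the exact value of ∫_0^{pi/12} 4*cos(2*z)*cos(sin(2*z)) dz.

Let u = sin(2*z), so du = 2*cos(2*z) dz. When z = 0, u = 0; when z = pi/12, u = 1/2.
The integral becomes 2·∫ cos(u) du from 0 to 1/2, with antiderivative 2*sin(u).
Back in z: F(z) = 2*sin(sin(2*z)).
Then F(pi/12) - F(0) = (2*sin(1/2)) - (0) = 2*sin(1/2).

2*sin(1/2)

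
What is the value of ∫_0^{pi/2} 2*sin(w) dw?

2

An antiderivative is F(w) = -2*cos(w).
Then F(pi/2) - F(0) = (0) - (-2) = 2.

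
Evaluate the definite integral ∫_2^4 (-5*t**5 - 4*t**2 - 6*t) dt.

By the power rule, an antiderivative is F(t) = -5*t**6/6 - 4*t**3/3 - 3*t**2.
Then F(4) - F(2) = (-10640/3) - (-76) = -10412/3.

-10412/3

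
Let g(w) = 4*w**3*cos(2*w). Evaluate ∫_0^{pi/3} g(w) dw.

Integrate by parts 3 times (u = w^3, dv = 4*cos(2*w) dw).
An antiderivative is F(w) = 2*w**3*sin(2*w) + 3*w**2*cos(2*w) - 3*w*sin(2*w) - 3*cos(2*w)/2.
Then F(pi/3) - F(0) = (-sqrt(3)*pi/2 - pi**2/6 + 3/4 + sqrt(3)*pi**3/27) - (-3/2) = -sqrt(3)*pi/2 - pi**2/6 + sqrt(3)*pi**3/27 + 9/4.

-sqrt(3)*pi/2 - pi**2/6 + sqrt(3)*pi**3/27 + 9/4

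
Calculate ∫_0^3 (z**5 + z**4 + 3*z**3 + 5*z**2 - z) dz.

5427/20

By the power rule, an antiderivative is F(z) = z**6/6 + z**5/5 + 3*z**4/4 + 5*z**3/3 - z**2/2.
Then F(3) - F(0) = (5427/20) - (0) = 5427/20.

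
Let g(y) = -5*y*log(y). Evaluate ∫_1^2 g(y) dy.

Integrate by parts once (u = ln y, dv = -5*y dy).
An antiderivative is F(y) = -5*y**2*(2*log(y) - 1)/4.
Then F(2) - F(1) = (5 - 10*log(2)) - (5/4) = 15/4 - 10*log(2).

15/4 - 10*log(2)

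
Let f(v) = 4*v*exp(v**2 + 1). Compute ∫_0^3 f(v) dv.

Let u = v**2 + 1, so du = 2*v dv. When v = 0, u = 1; when v = 3, u = 10.
The integral becomes 2·∫ exp(u) du from 1 to 10, with antiderivative 2*exp(u).
Back in v: F(v) = 2*exp(v**2 + 1).
Then F(3) - F(0) = (2*exp(10)) - (2*exp(1)) = -2*exp(1)*(1 - exp(9)).

-2*exp(1)*(1 - exp(9))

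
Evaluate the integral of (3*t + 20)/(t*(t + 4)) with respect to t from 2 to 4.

Factor the denominator: t**2 + 4*t = (t + 4)t.
Partial fractions: (3*t + 20)/(t*(t + 4)) = -2/(t + 4) + 5/t.
An antiderivative is F(t) = 5*log(t) - 2*log(t + 4).
Then F(4) - F(2) = (log(16)) - (log(8/9)) = log(18).

log(18)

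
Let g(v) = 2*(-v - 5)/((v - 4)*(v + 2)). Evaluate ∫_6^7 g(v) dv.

-log(3)

Factor the denominator: v**2 - 2*v - 8 = (v + 2)(v - 4).
Partial fractions: 2*(-v - 5)/((v - 4)*(v + 2)) = 1/(v + 2) - 3/(v - 4).
An antiderivative is F(v) = -3*log(v - 4) + log(v + 2).
Then F(7) - F(6) = (-log(3)) - (0) = -log(3).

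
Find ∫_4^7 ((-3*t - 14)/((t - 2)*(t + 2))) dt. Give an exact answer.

Factor the denominator: t**2 - 4 = (t + 2)(t - 2).
Partial fractions: (-3*t - 14)/((t - 2)*(t + 2)) = 2/(t + 2) - 5/(t - 2).
An antiderivative is F(t) = -5*log(t - 2) + 2*log(t + 2).
Then F(7) - F(4) = (-5*log(5) + 4*log(3)) - (log(9/8)) = -5*log(5) + 3*log(2) + 2*log(3).

-5*log(5) + 3*log(2) + 2*log(3)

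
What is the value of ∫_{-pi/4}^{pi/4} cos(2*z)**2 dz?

pi/4

Use the identity cos^2(2*z) = (1 + cos(4*z))/2.
An antiderivative is F(z) = z/2 + sin(4*z)/8.
Then F(pi/4) - F(-pi/4) = (pi/8) - (-pi/8) = pi/4.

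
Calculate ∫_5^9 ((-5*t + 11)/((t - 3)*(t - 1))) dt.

-log(72)

Factor the denominator: t**2 - 4*t + 3 = (t - 1)(t - 3).
Partial fractions: (-5*t + 11)/((t - 3)*(t - 1)) = -3/(t - 1) - 2/(t - 3).
An antiderivative is F(t) = -2*log(t - 3) - 3*log(t - 1).
Then F(9) - F(5) = (-11*log(2) - 2*log(3)) - (-8*log(2)) = -log(72).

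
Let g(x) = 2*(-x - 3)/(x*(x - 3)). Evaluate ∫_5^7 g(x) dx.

-2*log(5) - 4*log(2) + 2*log(7)

Factor the denominator: x**2 - 3*x = x(x - 3).
Partial fractions: 2*(-x - 3)/(x*(x - 3)) = 2/x - 4/(x - 3).
An antiderivative is F(x) = 2*log(x) - 4*log(x - 3).
Then F(7) - F(5) = (-8*log(2) + 2*log(7)) - (log(25/16)) = -2*log(5) - 4*log(2) + 2*log(7).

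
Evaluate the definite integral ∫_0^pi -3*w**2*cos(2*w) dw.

-3*pi/2

Integrate by parts twice (u = w^2, dv = -3*cos(2*w) dw).
An antiderivative is F(w) = -3*w**2*sin(2*w)/2 - 3*w*cos(2*w)/2 + 3*sin(2*w)/4.
Then F(pi) - F(0) = (-3*pi/2) - (0) = -3*pi/2.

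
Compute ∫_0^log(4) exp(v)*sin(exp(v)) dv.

Let u = exp(v), so du = exp(v) dv. When v = 0, u = 1; when v = log(4), u = 4.
The integral becomes ∫ sin(u) du from 1 to 4, with antiderivative -cos(u).
Back in v: F(v) = -cos(exp(v)).
Then F(log(4)) - F(0) = (-cos(4)) - (-cos(1)) = cos(1) - cos(4).

cos(1) - cos(4)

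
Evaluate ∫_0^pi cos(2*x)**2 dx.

pi/2

Use the identity cos^2(2*x) = (1 + cos(4*x))/2.
An antiderivative is F(x) = x/2 + sin(4*x)/8.
Then F(pi) - F(0) = (pi/2) - (0) = pi/2.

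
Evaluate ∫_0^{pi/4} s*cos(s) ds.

-1 + sqrt(2)*pi/8 + sqrt(2)/2

Integrate by parts once (u = s, dv = cos(s) ds).
An antiderivative is F(s) = s*sin(s) + cos(s).
Then F(pi/4) - F(0) = (sqrt(2)*(pi + 4)/8) - (1) = -1 + sqrt(2)*pi/8 + sqrt(2)/2.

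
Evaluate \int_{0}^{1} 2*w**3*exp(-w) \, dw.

12 - 32*exp(-1)

Integrate by parts 3 times (u = w^3, dv = 2*exp(-w) dw).
An antiderivative is F(w) = (-2*w**3 - 6*w**2 - 12*w - 12)*exp(-w).
Then F(1) - F(0) = (-32*exp(-1)) - (-12) = 12 - 32*exp(-1).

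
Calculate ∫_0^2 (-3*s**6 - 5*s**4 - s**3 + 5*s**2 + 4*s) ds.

By the power rule, an antiderivative is F(s) = -3*s**7/7 - s**5 - s**4/4 + 5*s**3/3 + 2*s**2.
Then F(2) - F(0) = (-1460/21) - (0) = -1460/21.

-1460/21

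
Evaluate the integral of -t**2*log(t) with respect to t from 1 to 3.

Integrate by parts once (u = ln t, dv = -t**2 dt).
An antiderivative is F(t) = -t**3*(3*log(t) - 1)/9.
Then F(3) - F(1) = (3 - 9*log(3)) - (1/9) = 26/9 - 9*log(3).

26/9 - 9*log(3)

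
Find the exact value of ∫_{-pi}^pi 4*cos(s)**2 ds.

4*pi

Use the identity cos^2(s) = (1 + cos(2*s))/2.
An antiderivative is F(s) = 2*s + sin(2*s).
Then F(pi) - F(-pi) = (2*pi) - (-2*pi) = 4*pi.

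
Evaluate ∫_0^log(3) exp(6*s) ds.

Let u = exp(s), so du = exp(s) ds. When s = 0, u = 1; when s = log(3), u = 3.
The integral becomes ∫ u**5 du from 1 to 3, with antiderivative u**6/6.
Back in s: F(s) = exp(6*s)/6.
Then F(log(3)) - F(0) = (243/2) - (1/6) = 364/3.

364/3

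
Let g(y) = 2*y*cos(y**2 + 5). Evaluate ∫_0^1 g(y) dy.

sin(6) - sin(5)

Let u = y**2 + 5, so du = 2*y dy. When y = 0, u = 5; when y = 1, u = 6.
The integral becomes ∫ cos(u) du from 5 to 6, with antiderivative sin(u).
Back in y: F(y) = sin(y**2 + 5).
Then F(1) - F(0) = (sin(6)) - (sin(5)) = sin(6) - sin(5).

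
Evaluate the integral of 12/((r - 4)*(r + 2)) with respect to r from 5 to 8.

Factor the denominator: r**2 - 2*r - 8 = (r + 2)(r - 4).
Partial fractions: 12/((r - 4)*(r + 2)) = -2/(r + 2) + 2/(r - 4).
An antiderivative is F(r) = 2*log(r - 4) - 2*log(r + 2).
Then F(8) - F(5) = (log(4/25)) - (-log(49)) = -2*log(5) + 2*log(2) + 2*log(7).

-2*log(5) + 2*log(2) + 2*log(7)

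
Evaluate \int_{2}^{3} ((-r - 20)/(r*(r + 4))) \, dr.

-9*log(3) + log(2) + 4*log(7)

Factor the denominator: r**2 + 4*r = (r + 4)r.
Partial fractions: (-r - 20)/(r*(r + 4)) = 4/(r + 4) - 5/r.
An antiderivative is F(r) = -5*log(r) + 4*log(r + 4).
Then F(3) - F(2) = (-5*log(3) + 4*log(7)) - (log(81/2)) = -9*log(3) + log(2) + 4*log(7).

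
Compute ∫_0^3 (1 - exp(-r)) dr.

An antiderivative is F(r) = r + exp(-r).
Then F(3) - F(0) = (exp(-3) + 3) - (1) = exp(-3) + 2.

exp(-3) + 2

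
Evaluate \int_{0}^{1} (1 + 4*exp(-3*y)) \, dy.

7/3 - 4*exp(-3)/3

An antiderivative is F(y) = y - 4*exp(-3*y)/3.
Then F(1) - F(0) = (1 - 4*exp(-3)/3) - (-4/3) = 7/3 - 4*exp(-3)/3.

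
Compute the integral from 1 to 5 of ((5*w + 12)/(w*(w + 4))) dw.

log(5) + 4*log(3)

Factor the denominator: w**2 + 4*w = (w + 4)w.
Partial fractions: (5*w + 12)/(w*(w + 4)) = 2/(w + 4) + 3/w.
An antiderivative is F(w) = 3*log(w) + 2*log(w + 4).
Then F(5) - F(1) = (4*log(3) + 3*log(5)) - (log(25)) = log(5) + 4*log(3).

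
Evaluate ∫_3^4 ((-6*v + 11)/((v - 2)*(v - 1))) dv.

Factor the denominator: v**2 - 3*v + 2 = (v - 1)(v - 2).
Partial fractions: (-6*v + 11)/((v - 2)*(v - 1)) = -5/(v - 1) - 1/(v - 2).
An antiderivative is F(v) = -log(v - 2) - 5*log(v - 1).
Then F(4) - F(3) = (-5*log(3) - log(2)) - (-log(32)) = -5*log(3) + 4*log(2).

-5*log(3) + 4*log(2)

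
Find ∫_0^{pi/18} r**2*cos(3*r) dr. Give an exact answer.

-1/27 + pi**2/1944 + sqrt(3)*pi/162

Integrate by parts twice (u = r^2, dv = cos(3*r) dr).
An antiderivative is F(r) = r**2*sin(3*r)/3 + 2*r*cos(3*r)/9 - 2*sin(3*r)/27.
Then F(pi/18) - F(0) = (-1/27 + pi**2/1944 + sqrt(3)*pi/162) - (0) = -1/27 + pi**2/1944 + sqrt(3)*pi/162.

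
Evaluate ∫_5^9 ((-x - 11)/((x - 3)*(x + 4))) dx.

log(13/81)

Factor the denominator: x**2 + x - 12 = (x + 4)(x - 3).
Partial fractions: (-x - 11)/((x - 3)*(x + 4)) = 1/(x + 4) - 2/(x - 3).
An antiderivative is F(x) = -2*log(x - 3) + log(x + 4).
Then F(9) - F(5) = (log(13/36)) - (log(9/4)) = log(13/81).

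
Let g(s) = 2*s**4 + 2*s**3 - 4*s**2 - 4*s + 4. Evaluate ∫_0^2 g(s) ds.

152/15

By the power rule, an antiderivative is F(s) = 2*s**5/5 + s**4/2 - 4*s**3/3 - 2*s**2 + 4*s.
Then F(2) - F(0) = (152/15) - (0) = 152/15.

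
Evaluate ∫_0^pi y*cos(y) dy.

Integrate by parts once (u = y, dv = cos(y) dy).
An antiderivative is F(y) = y*sin(y) + cos(y).
Then F(pi) - F(0) = (-1) - (1) = -2.

-2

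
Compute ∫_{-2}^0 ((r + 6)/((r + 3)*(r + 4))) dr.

Factor the denominator: r**2 + 7*r + 12 = (r + 4)(r + 3).
Partial fractions: (r + 6)/((r + 3)*(r + 4)) = -2/(r + 4) + 3/(r + 3).
An antiderivative is F(r) = 3*log(r + 3) - 2*log(r + 4).
Then F(0) - F(-2) = (log(27/16)) - (-log(4)) = log(27/4).

log(27/4)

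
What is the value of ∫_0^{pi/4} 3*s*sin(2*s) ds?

3/4

Integrate by parts once (u = s, dv = 3*sin(2*s) ds).
An antiderivative is F(s) = -3*s*cos(2*s)/2 + 3*sin(2*s)/4.
Then F(pi/4) - F(0) = (3/4) - (0) = 3/4.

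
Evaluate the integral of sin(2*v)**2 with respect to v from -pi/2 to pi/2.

Use the identity sin^2(2*v) = (1 - cos(4*v))/2.
An antiderivative is F(v) = v/2 - sin(4*v)/8.
Then F(pi/2) - F(-pi/2) = (pi/4) - (-pi/4) = pi/2.

pi/2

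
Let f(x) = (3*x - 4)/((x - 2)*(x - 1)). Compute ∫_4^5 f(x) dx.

log(3)

Factor the denominator: x**2 - 3*x + 2 = (x - 1)(x - 2).
Partial fractions: (3*x - 4)/((x - 2)*(x - 1)) = 1/(x - 1) + 2/(x - 2).
An antiderivative is F(x) = 2*log(x - 2) + log(x - 1).
Then F(5) - F(4) = (log(36)) - (log(12)) = log(3).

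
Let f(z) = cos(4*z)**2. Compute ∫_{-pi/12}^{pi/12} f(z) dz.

sqrt(3)/16 + pi/12

Use the identity cos^2(4*z) = (1 + cos(8*z))/2.
An antiderivative is F(z) = z/2 + sin(8*z)/16.
Then F(pi/12) - F(-pi/12) = (sqrt(3)/32 + pi/24) - (-pi/24 - sqrt(3)/32) = sqrt(3)/16 + pi/12.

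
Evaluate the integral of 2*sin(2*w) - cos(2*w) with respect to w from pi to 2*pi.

0

An antiderivative is F(w) = -sin(2*w)/2 - cos(2*w).
Then F(2*pi) - F(pi) = (-1) - (-1) = 0.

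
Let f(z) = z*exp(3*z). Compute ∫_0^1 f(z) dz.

Integrate by parts once (u = z, dv = exp(3*z) dz).
An antiderivative is F(z) = (3*z - 1)*exp(3*z)/9.
Then F(1) - F(0) = (2*exp(3)/9) - (-1/9) = 1/9 + 2*exp(3)/9.

1/9 + 2*exp(3)/9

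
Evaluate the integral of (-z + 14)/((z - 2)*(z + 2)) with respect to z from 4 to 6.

Factor the denominator: z**2 - 4 = (z + 2)(z - 2).
Partial fractions: (-z + 14)/((z - 2)*(z + 2)) = -4/(z + 2) + 3/(z - 2).
An antiderivative is F(z) = 3*log(z - 2) - 4*log(z + 2).
Then F(6) - F(4) = (-log(64)) - (-4*log(3) - log(2)) = log(81/32).

log(81/32)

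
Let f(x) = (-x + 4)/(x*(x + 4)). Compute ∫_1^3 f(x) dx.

log(75/49)

Factor the denominator: x**2 + 4*x = (x + 4)x.
Partial fractions: (-x + 4)/(x*(x + 4)) = -2/(x + 4) + 1/x.
An antiderivative is F(x) = log(x) - 2*log(x + 4).
Then F(3) - F(1) = (log(3/49)) - (-log(25)) = log(75/49).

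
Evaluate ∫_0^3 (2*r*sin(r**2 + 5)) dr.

-cos(14) + cos(5)

Let u = r**2 + 5, so du = 2*r dr. When r = 0, u = 5; when r = 3, u = 14.
The integral becomes ∫ sin(u) du from 5 to 14, with antiderivative -cos(u).
Back in r: F(r) = -cos(r**2 + 5).
Then F(3) - F(0) = (-cos(14)) - (-cos(5)) = -cos(14) + cos(5).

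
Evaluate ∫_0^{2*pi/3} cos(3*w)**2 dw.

pi/3

Use the identity cos^2(3*w) = (1 + cos(6*w))/2.
An antiderivative is F(w) = w/2 + sin(6*w)/12.
Then F(2*pi/3) - F(0) = (pi/3) - (0) = pi/3.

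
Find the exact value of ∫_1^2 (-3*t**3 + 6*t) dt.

-9/4

By the power rule, an antiderivative is F(t) = -3*t**4/4 + 3*t**2.
Then F(2) - F(1) = (0) - (9/4) = -9/4.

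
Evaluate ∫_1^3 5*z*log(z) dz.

Integrate by parts once (u = ln z, dv = 5*z dz).
An antiderivative is F(z) = 5*z**2*(2*log(z) - 1)/4.
Then F(3) - F(1) = (-45/4 + 45*log(3)/2) - (-5/4) = -10 + 45*log(3)/2.

-10 + 45*log(3)/2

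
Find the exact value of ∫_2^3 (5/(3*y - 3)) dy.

5*log(2)/3

An antiderivative is F(y) = 5*log(3*y - 3)/3.
Then F(3) - F(2) = (5*log(6)/3) - (5*log(3)/3) = 5*log(2)/3.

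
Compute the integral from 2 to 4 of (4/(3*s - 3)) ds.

4*log(3)/3

An antiderivative is F(s) = 4*log(3*s - 3)/3.
Then F(4) - F(2) = (8*log(3)/3) - (4*log(3)/3) = 4*log(3)/3.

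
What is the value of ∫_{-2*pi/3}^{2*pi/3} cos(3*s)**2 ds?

Use the identity cos^2(3*s) = (1 + cos(6*s))/2.
An antiderivative is F(s) = s/2 + sin(6*s)/12.
Then F(2*pi/3) - F(-2*pi/3) = (pi/3) - (-pi/3) = 2*pi/3.

2*pi/3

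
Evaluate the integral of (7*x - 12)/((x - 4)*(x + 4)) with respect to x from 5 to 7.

Factor the denominator: x**2 - 16 = (x + 4)(x - 4).
Partial fractions: (7*x - 12)/((x - 4)*(x + 4)) = 5/(x + 4) + 2/(x - 4).
An antiderivative is F(x) = 2*log(x - 4) + 5*log(x + 4).
Then F(7) - F(5) = (2*log(3) + 5*log(11)) - (10*log(3)) = -8*log(3) + 5*log(11).

-8*log(3) + 5*log(11)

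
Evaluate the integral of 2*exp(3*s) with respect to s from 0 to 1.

-2/3 + 2*exp(3)/3

An antiderivative is F(s) = 2*exp(3*s)/3.
Then F(1) - F(0) = (2*exp(3)/3) - (2/3) = -2/3 + 2*exp(3)/3.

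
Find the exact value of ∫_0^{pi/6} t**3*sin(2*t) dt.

Integrate by parts 3 times (u = t^3, dv = sin(2*t) dt).
An antiderivative is F(t) = -t**3*cos(2*t)/2 + 3*t**2*sin(2*t)/4 + 3*t*cos(2*t)/4 - 3*sin(2*t)/8.
Then F(pi/6) - F(0) = (-3*sqrt(3)/16 - pi**3/864 + sqrt(3)*pi**2/96 + pi/16) - (0) = -3*sqrt(3)/16 - pi**3/864 + sqrt(3)*pi**2/96 + pi/16.

-3*sqrt(3)/16 - pi**3/864 + sqrt(3)*pi**2/96 + pi/16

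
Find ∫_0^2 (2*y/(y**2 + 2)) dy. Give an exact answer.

log(3)

Let u = y**2 + 2, so du = 2*y dy. When y = 0, u = 2; when y = 2, u = 6.
The integral becomes ∫ 1/u du from 2 to 6, with antiderivative log(u).
Back in y: F(y) = log(y**2 + 2).
Then F(2) - F(0) = (log(6)) - (log(2)) = log(3).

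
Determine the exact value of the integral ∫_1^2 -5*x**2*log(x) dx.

35/9 - 40*log(2)/3

Integrate by parts once (u = ln x, dv = -5*x**2 dx).
An antiderivative is F(x) = -5*x**3*(3*log(x) - 1)/9.
Then F(2) - F(1) = (40/9 - 40*log(2)/3) - (5/9) = 35/9 - 40*log(2)/3.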